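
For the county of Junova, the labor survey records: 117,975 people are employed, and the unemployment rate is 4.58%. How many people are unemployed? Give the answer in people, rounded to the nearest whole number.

Let U be the number unemployed. The labor force is E + U, and U/(E+U) = 0.0458.
So U = 0.0458 × 117,975 / (1 − 0.0458) = 5403.26 / 0.9542 ≈ 5,663.

About 5,663 are unemployed.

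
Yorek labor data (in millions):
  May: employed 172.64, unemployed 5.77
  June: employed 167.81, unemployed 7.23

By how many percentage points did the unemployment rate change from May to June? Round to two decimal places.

May: labor force = 172.64 + 5.77 = 178.41; u = 5.77/178.41 = 3.23%.
June: labor force = 167.81 + 7.23 = 175.04; u = 7.23/175.04 = 4.13%.
Change = 4.13% − 3.23% = +0.90 pp.

The unemployment rate changed by +0.90 percentage points.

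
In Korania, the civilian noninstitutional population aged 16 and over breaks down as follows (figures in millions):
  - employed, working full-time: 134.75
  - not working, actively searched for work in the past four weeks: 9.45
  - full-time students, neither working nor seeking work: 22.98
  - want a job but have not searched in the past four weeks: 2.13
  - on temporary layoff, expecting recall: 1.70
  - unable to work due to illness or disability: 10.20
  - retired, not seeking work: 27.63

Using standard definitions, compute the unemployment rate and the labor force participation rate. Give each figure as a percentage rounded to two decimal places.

Employed = 134.75 million.
Unemployed = 9.45 + 1.70 = 11.15 million (jobless and actively searching, or on temporary layoff).
Labor force = 134.75 + 11.15 = 145.90 million.
Not in labor force = 22.98 + 2.13 + 10.20 + 27.63 = 62.94 million (those not working and not actively searching are outside the labor force — including those who want a job but have given up searching).
Civilian working-age population = 145.90 + 62.94 = 208.84 million.
Unemployment rate = 11.15 / 145.90 = 7.64%.
Labor force participation rate = 145.90 / 208.84 = 69.86%.

Unemployment rate ≈ 7.64%; labor force participation rate ≈ 69.86%.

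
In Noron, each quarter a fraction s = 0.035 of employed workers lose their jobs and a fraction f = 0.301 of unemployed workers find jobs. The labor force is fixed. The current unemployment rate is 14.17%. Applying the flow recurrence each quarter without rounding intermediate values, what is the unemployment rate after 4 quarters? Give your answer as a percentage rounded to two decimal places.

Unemployment rate after four quarters ≈ 11.15%.

With a fixed labor force, u_{t+1} = u_t + s·(1−u_t) − f·u_t = u_t·(1−s−f) + s.
Here 1−s−f = 0.664 and s = 0.035.
u_1 = 0.141700 × 0.664 + 0.035 = 0.129089.
u_2 = 0.129089 × 0.664 + 0.035 = 0.120715.
u_3 = 0.120715 × 0.664 + 0.035 = 0.115155.
u_4 = 0.115155 × 0.664 + 0.035 = 0.111463.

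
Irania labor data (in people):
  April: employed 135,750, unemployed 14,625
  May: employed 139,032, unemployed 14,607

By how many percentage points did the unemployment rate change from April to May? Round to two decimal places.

April: labor force = 135,750 + 14,625 = 150,375; u = 14,625/150,375 = 9.73%.
May: labor force = 139,032 + 14,607 = 153,639; u = 14,607/153,639 = 9.51%.
Change = 9.51% − 9.73% = −0.22 pp.

The unemployment rate changed by −0.22 percentage points.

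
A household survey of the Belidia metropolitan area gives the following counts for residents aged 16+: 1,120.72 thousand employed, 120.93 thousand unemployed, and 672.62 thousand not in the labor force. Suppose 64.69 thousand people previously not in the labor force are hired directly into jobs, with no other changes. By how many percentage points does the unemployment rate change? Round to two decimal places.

Initially, labor force = 1,120.72 + 120.93 = 1,241.65 thousand, so u = 120.93/1,241.65 = 9.74%.
After the change, employed and labor force both rise by 64.69; unemployed unchanged → E = 1,185.41, U = 120.93, labor force = 1,306.34 thousand.
New unemployment rate = 120.93 / 1,306.34 = 9.26%.
Change = 9.26% − 9.74% = −0.48 percentage points.

The unemployment rate changes by −0.48 percentage points.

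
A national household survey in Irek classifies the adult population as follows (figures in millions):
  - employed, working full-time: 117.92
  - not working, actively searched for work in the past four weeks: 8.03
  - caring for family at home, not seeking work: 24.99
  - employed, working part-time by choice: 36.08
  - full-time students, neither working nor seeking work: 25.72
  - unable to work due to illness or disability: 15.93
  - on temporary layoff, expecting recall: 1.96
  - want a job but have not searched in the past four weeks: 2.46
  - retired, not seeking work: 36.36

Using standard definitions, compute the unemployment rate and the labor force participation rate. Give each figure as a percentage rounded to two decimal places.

Unemployment rate ≈ 6.09%; labor force participation rate ≈ 60.86%.

Employed = 117.92 + 36.08 = 154.00 million.
Unemployed = 8.03 + 1.96 = 9.99 million (jobless and actively searching, or on temporary layoff).
Labor force = 154.00 + 9.99 = 163.99 million.
Not in labor force = 24.99 + 25.72 + 15.93 + 2.46 + 36.36 = 105.46 million (those not working and not actively searching are outside the labor force — including those who want a job but have given up searching).
Civilian working-age population = 163.99 + 105.46 = 269.45 million.
Unemployment rate = 9.99 / 163.99 = 6.09%.
Labor force participation rate = 163.99 / 269.45 = 60.86%.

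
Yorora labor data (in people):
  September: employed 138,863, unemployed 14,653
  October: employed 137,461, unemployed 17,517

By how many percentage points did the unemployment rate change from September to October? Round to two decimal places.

The unemployment rate changed by +1.76 percentage points.

September: labor force = 138,863 + 14,653 = 153,516; u = 14,653/153,516 = 9.54%.
October: labor force = 137,461 + 17,517 = 154,978; u = 17,517/154,978 = 11.30%.
Change = 11.30% − 9.54% = +1.76 pp.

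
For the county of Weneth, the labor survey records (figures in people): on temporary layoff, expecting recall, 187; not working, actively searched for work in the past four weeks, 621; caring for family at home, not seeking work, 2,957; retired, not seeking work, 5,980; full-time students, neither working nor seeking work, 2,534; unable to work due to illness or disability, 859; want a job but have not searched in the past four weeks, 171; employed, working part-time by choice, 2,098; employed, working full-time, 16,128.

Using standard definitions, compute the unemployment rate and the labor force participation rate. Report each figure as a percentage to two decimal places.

Employed = 2,098 + 16,128 = 18,226.
Unemployed = 187 + 621 = 808 (jobless and actively searching, or on temporary layoff).
Labor force = 18,226 + 808 = 19,034.
Not in labor force = 2,957 + 5,980 + 2,534 + 859 + 171 = 12,501 (those not working and not actively searching are outside the labor force — including those who want a job but have given up searching).
Civilian working-age population = 19,034 + 12,501 = 31,535.
Unemployment rate = 808 / 19,034 = 4.25%.
Labor force participation rate = 19,034 / 31,535 = 60.36%.

Unemployment rate ≈ 4.25%; labor force participation rate ≈ 60.36%.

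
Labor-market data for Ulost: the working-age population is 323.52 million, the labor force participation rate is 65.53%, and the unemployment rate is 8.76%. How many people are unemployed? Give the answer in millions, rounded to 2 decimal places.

Labor force = 0.6553 × 323.52 = 212.00 million.
Unemployed = 0.0876 × 212.00 ≈ 18.57 million.

About 18.57 million are unemployed.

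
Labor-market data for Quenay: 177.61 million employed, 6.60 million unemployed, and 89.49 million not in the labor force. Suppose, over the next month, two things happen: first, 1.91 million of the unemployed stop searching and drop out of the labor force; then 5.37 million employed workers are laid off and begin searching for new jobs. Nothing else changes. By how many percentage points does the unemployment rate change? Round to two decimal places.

The unemployment rate changes by +1.94 percentage points.

Initially, labor force = 177.61 + 6.60 = 184.21 million, so u = 6.60/184.21 = 3.58%.
After the first change, unemployed and labor force both fall by 1.91 → E = 177.61, U = 4.69, labor force = 182.30 million.
After the second change, employed falls and unemployed rises by 5.37; labor force unchanged → E = 172.24, U = 10.06, labor force = 182.30 million.
New unemployment rate = 10.06 / 182.30 = 5.52%.
Change = 5.52% − 3.58% = +1.94 percentage points.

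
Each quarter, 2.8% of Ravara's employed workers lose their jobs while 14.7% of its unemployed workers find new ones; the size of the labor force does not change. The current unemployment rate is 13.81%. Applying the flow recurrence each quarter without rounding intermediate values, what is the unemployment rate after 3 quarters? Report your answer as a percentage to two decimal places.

With a fixed labor force, u_{t+1} = u_t + s·(1−u_t) − f·u_t = u_t·(1−s−f) + s.
Here 1−s−f = 0.825 and s = 0.028.
u_1 = 0.138100 × 0.825 + 0.028 = 0.141932.
u_2 = 0.141932 × 0.825 + 0.028 = 0.145094.
u_3 = 0.145094 × 0.825 + 0.028 = 0.147703.

Unemployment rate after three quarters ≈ 14.77%.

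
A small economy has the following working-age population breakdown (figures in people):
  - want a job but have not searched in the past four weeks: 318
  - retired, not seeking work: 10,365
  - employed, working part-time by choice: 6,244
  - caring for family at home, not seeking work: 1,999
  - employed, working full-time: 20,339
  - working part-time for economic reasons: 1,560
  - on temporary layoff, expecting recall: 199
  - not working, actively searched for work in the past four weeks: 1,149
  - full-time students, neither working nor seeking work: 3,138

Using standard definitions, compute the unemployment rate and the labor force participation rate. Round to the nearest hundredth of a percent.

Unemployment rate ≈ 4.57%; labor force participation rate ≈ 65.09%.

Employed = 6,244 + 20,339 + 1,560 = 28,143 (anyone who worked, including part-time for economic reasons, counts as employed).
Unemployed = 199 + 1,149 = 1,348 (jobless and actively searching, or on temporary layoff).
Labor force = 28,143 + 1,348 = 29,491.
Not in labor force = 318 + 10,365 + 1,999 + 3,138 = 15,820 (those not working and not actively searching are outside the labor force — including those who want a job but have given up searching).
Civilian working-age population = 29,491 + 15,820 = 45,311.
Unemployment rate = 1,348 / 29,491 = 4.57%.
Labor force participation rate = 29,491 / 45,311 = 65.09%.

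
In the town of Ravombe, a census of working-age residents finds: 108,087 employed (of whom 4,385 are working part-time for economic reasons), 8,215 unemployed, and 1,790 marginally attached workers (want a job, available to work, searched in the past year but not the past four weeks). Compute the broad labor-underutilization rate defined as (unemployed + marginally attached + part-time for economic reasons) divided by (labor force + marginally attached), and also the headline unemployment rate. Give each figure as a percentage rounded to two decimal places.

Broad underutilization rate ≈ 12.19%; headline unemployment rate ≈ 7.06%.

Labor force = 108,087 + 8,215 = 116,302.
Numerator = 8,215 + 1,790 + 4,385 = 14,390.
Denominator = 116,302 + 1,790 = 118,092.
Broad rate = 14,390 / 118,092 = 12.19%.
Headline unemployment rate = 8,215 / 116,302 = 7.06%.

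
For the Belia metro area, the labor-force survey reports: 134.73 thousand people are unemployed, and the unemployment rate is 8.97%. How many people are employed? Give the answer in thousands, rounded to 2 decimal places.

Labor force = U / u = 134.73 / 0.0897 ≈ 1,502.01 thousand.
Employed = labor force − unemployed = 1,502.01 − 134.73 = 1,367.28 thousand.

About 1,367.28 thousand are employed.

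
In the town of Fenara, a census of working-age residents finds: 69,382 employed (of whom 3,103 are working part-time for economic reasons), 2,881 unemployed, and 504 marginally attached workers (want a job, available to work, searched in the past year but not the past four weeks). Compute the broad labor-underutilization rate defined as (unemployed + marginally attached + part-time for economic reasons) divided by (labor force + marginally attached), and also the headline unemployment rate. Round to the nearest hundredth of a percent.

Labor force = 69,382 + 2,881 = 72,263.
Numerator = 2,881 + 504 + 3,103 = 6,488.
Denominator = 72,263 + 504 = 72,767.
Broad rate = 6,488 / 72,767 = 8.92%.
Headline unemployment rate = 2,881 / 72,263 = 3.99%.

Broad underutilization rate ≈ 8.92%; headline unemployment rate ≈ 3.99%.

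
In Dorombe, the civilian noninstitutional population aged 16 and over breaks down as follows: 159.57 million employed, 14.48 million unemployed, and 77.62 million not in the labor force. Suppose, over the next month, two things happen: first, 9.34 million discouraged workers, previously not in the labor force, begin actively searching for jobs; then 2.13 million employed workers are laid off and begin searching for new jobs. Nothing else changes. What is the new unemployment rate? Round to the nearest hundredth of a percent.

Initially, labor force = 159.57 + 14.48 = 174.05 million, so u = 14.48/174.05 = 8.32%.
After the first change, unemployed and labor force both rise by 9.34 → E = 159.57, U = 23.82, labor force = 183.39 million.
After the second change, employed falls and unemployed rises by 2.13; labor force unchanged → E = 157.44, U = 25.95, labor force = 183.39 million.
New unemployment rate = 25.95 / 183.39 = 14.15%.

New unemployment rate ≈ 14.15%.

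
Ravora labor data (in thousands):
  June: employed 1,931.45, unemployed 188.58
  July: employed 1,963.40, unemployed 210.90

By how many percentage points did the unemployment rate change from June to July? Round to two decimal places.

June: labor force = 1,931.45 + 188.58 = 2,120.03; u = 188.58/2,120.03 = 8.90%.
July: labor force = 1,963.40 + 210.90 = 2,174.30; u = 210.90/2,174.30 = 9.70%.
Change = 9.70% − 8.90% = +0.80 pp.

The unemployment rate changed by +0.80 percentage points.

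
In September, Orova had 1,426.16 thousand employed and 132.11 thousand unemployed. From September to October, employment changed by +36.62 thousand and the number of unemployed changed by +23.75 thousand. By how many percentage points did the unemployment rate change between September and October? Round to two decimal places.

September: labor force = 1,426.16 + 132.11 = 1,558.27; u = 132.11/1,558.27 = 8.48%.
October: labor force = 1,462.78 + 155.86 = 1,618.64; u = 155.86/1,618.64 = 9.63%.
Change = 9.63% − 8.48% = +1.15 pp.

The unemployment rate changed by +1.15 percentage points.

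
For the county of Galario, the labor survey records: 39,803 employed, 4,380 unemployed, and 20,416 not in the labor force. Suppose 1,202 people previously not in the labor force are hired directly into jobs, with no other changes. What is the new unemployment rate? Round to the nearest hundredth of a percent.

Initially, labor force = 39,803 + 4,380 = 44,183, so u = 4,380/44,183 = 9.91%.
After the change, employed and labor force both rise by 1,202; unemployed unchanged → E = 41,005, U = 4,380, labor force = 45,385.
New unemployment rate = 4,380 / 45,385 = 9.65%.

New unemployment rate ≈ 9.65%.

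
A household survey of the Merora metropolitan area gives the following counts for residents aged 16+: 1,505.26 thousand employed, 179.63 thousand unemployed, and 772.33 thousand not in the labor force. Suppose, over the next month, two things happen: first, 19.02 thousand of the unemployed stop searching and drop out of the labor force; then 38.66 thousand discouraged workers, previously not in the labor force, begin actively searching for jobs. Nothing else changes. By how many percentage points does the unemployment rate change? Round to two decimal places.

The unemployment rate changes by +1.03 percentage points.

Initially, labor force = 1,505.26 + 179.63 = 1,684.89 thousand, so u = 179.63/1,684.89 = 10.66%.
After the first change, unemployed and labor force both fall by 19.02 → E = 1,505.26, U = 160.61, labor force = 1,665.87 thousand.
After the second change, unemployed and labor force both rise by 38.66 → E = 1,505.26, U = 199.27, labor force = 1,704.53 thousand.
New unemployment rate = 199.27 / 1,704.53 = 11.69%.
Change = 11.69% − 10.66% = +1.03 percentage points.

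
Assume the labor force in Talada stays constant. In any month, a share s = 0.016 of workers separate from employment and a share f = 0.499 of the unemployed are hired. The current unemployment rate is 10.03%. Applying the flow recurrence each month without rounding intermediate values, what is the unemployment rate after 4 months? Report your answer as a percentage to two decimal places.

Unemployment rate after four months ≈ 3.49%.

With a fixed labor force, u_{t+1} = u_t + s·(1−u_t) − f·u_t = u_t·(1−s−f) + s.
Here 1−s−f = 0.485 and s = 0.016.
u_1 = 0.100300 × 0.485 + 0.016 = 0.064645.
u_2 = 0.064645 × 0.485 + 0.016 = 0.047353.
u_3 = 0.047353 × 0.485 + 0.016 = 0.038966.
u_4 = 0.038966 × 0.485 + 0.016 = 0.034899.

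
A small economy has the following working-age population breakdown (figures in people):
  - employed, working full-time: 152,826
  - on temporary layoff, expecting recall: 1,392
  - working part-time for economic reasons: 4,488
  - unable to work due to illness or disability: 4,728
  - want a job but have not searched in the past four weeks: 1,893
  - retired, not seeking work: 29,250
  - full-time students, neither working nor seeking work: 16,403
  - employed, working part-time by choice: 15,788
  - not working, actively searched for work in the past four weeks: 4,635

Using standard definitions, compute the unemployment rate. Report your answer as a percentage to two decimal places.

Unemployment rate ≈ 3.36%.

Employed = 152,826 + 4,488 + 15,788 = 173,102 (anyone who worked, including part-time for economic reasons, counts as employed).
Unemployed = 1,392 + 4,635 = 6,027 (jobless and actively searching, or on temporary layoff).
Labor force = 173,102 + 6,027 = 179,129.
Unemployment rate = 6,027 / 179,129 = 3.36%.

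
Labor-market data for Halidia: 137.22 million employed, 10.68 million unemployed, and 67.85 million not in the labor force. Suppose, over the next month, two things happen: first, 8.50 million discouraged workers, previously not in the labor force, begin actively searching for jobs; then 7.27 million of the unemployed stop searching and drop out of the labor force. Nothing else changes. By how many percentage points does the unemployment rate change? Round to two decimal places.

The unemployment rate changes by +0.77 percentage points.

Initially, labor force = 137.22 + 10.68 = 147.90 million, so u = 10.68/147.90 = 7.22%.
After the first change, unemployed and labor force both rise by 8.50 → E = 137.22, U = 19.18, labor force = 156.40 million.
After the second change, unemployed and labor force both fall by 7.27 → E = 137.22, U = 11.91, labor force = 149.13 million.
New unemployment rate = 11.91 / 149.13 = 7.99%.
Change = 7.99% − 7.22% = +0.77 percentage points.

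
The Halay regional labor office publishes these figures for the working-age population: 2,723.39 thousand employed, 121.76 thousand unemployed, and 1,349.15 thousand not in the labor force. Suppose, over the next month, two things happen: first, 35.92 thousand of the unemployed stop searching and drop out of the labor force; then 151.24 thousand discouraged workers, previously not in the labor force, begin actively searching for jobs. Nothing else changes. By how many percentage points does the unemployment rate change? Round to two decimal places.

Initially, labor force = 2,723.39 + 121.76 = 2,845.15 thousand, so u = 121.76/2,845.15 = 4.28%.
After the first change, unemployed and labor force both fall by 35.92 → E = 2,723.39, U = 85.84, labor force = 2,809.23 thousand.
After the second change, unemployed and labor force both rise by 151.24 → E = 2,723.39, U = 237.08, labor force = 2,960.47 thousand.
New unemployment rate = 237.08 / 2,960.47 = 8.01%.
Change = 8.01% − 4.28% = +3.73 percentage points.

The unemployment rate changes by +3.73 percentage points.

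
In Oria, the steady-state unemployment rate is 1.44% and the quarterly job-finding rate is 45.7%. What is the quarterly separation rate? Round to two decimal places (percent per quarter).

Separation rate ≈ 0.67% per quarter.

From u* = s/(s+f): s = u·f/(1−u).
s = 0.0144 × 45.7 / (1 − 0.0144) = 0.6581 / 0.9856 ≈ 0.67% per quarter.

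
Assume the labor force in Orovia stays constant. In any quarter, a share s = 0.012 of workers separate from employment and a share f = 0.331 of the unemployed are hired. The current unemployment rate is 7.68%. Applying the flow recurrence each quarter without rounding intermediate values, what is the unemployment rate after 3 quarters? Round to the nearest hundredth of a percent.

Unemployment rate after three quarters ≈ 4.68%.

With a fixed labor force, u_{t+1} = u_t + s·(1−u_t) − f·u_t = u_t·(1−s−f) + s.
Here 1−s−f = 0.657 and s = 0.012.
u_1 = 0.076800 × 0.657 + 0.012 = 0.062458.
u_2 = 0.062458 × 0.657 + 0.012 = 0.053035.
u_3 = 0.053035 × 0.657 + 0.012 = 0.046844.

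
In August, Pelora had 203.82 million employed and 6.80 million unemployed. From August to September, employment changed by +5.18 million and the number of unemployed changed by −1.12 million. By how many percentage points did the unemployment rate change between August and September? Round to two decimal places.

The unemployment rate changed by −0.58 percentage points.

August: labor force = 203.82 + 6.80 = 210.62; u = 6.80/210.62 = 3.23%.
September: labor force = 209.00 + 5.68 = 214.68; u = 5.68/214.68 = 2.65%.
Change = 2.65% − 3.23% = −0.58 pp.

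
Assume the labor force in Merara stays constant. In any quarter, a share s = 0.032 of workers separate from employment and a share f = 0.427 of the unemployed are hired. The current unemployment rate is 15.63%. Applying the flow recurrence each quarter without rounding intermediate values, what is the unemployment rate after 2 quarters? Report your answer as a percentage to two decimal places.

With a fixed labor force, u_{t+1} = u_t + s·(1−u_t) − f·u_t = u_t·(1−s−f) + s.
Here 1−s−f = 0.541 and s = 0.032.
u_1 = 0.156300 × 0.541 + 0.032 = 0.116558.
u_2 = 0.116558 × 0.541 + 0.032 = 0.095058.

Unemployment rate after two quarters ≈ 9.51%.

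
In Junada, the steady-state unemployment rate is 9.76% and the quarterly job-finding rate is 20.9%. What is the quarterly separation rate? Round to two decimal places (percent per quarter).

Separation rate ≈ 2.26% per quarter.

From u* = s/(s+f): s = u·f/(1−u).
s = 0.0976 × 20.9 / (1 − 0.0976) = 2.0398 / 0.9024 ≈ 2.26% per quarter.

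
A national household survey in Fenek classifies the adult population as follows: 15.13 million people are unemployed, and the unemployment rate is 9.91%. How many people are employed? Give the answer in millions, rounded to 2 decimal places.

About 137.54 million are employed.

Labor force = U / u = 15.13 / 0.0991 ≈ 152.67 million.
Employed = labor force − unemployed = 152.67 − 15.13 = 137.54 million.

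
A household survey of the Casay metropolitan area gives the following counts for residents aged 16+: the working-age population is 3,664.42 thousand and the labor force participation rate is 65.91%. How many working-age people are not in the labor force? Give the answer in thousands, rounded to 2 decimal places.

About 1,249.20 thousand are not in the labor force.

Share not in the labor force = 1 − 0.6591 = 0.3409.
Not in labor force = 0.3409 × 3,664.42 ≈ 1,249.20 thousand.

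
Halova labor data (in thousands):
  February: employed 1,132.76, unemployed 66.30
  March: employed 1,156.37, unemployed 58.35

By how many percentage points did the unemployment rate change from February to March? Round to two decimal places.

February: labor force = 1,132.76 + 66.30 = 1,199.06; u = 66.30/1,199.06 = 5.53%.
March: labor force = 1,156.37 + 58.35 = 1,214.72; u = 58.35/1,214.72 = 4.80%.
Change = 4.80% − 5.53% = −0.73 pp.

The unemployment rate changed by −0.73 percentage points.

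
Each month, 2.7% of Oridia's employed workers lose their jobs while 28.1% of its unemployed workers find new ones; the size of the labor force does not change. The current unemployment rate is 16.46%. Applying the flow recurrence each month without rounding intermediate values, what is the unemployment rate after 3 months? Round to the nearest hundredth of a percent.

Unemployment rate after three months ≈ 11.32%.

With a fixed labor force, u_{t+1} = u_t + s·(1−u_t) − f·u_t = u_t·(1−s−f) + s.
Here 1−s−f = 0.692 and s = 0.027.
u_1 = 0.164600 × 0.692 + 0.027 = 0.140903.
u_2 = 0.140903 × 0.692 + 0.027 = 0.124505.
u_3 = 0.124505 × 0.692 + 0.027 = 0.113157.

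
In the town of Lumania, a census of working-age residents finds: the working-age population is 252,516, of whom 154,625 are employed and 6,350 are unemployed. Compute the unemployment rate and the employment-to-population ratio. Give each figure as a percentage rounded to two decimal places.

Labor force = employed + unemployed = 154,625 + 6,350 = 160,975.
Unemployment rate = 6,350 / 160,975 = 3.94%.
Employment-population ratio = 154,625 / 252,516 = 61.23%.

Unemployment rate ≈ 3.94%; employment-population ratio ≈ 61.23%.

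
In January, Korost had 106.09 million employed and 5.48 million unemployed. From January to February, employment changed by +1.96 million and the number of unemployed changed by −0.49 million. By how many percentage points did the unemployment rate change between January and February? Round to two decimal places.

The unemployment rate changed by −0.50 percentage points.

January: labor force = 106.09 + 5.48 = 111.57; u = 5.48/111.57 = 4.91%.
February: labor force = 108.05 + 4.99 = 113.04; u = 4.99/113.04 = 4.41%.
Change = 4.41% − 4.91% = −0.50 pp.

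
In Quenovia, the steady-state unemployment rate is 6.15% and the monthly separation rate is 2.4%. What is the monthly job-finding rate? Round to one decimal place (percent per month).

From u* = s/(s+f): f = s·(1−u)/u.
f = 2.4 × (1 − 0.0615) / 0.0615 = 2.2524 / 0.0615 ≈ 36.6% per month.

Job-finding rate ≈ 36.6% per month.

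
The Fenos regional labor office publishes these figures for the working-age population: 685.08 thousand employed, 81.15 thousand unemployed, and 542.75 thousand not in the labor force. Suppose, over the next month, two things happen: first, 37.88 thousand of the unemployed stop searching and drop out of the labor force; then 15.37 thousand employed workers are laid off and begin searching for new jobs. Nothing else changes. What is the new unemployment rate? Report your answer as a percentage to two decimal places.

Initially, labor force = 685.08 + 81.15 = 766.23 thousand, so u = 81.15/766.23 = 10.59%.
After the first change, unemployed and labor force both fall by 37.88 → E = 685.08, U = 43.27, labor force = 728.35 thousand.
After the second change, employed falls and unemployed rises by 15.37; labor force unchanged → E = 669.71, U = 58.64, labor force = 728.35 thousand.
New unemployment rate = 58.64 / 728.35 = 8.05%.

New unemployment rate ≈ 8.05%.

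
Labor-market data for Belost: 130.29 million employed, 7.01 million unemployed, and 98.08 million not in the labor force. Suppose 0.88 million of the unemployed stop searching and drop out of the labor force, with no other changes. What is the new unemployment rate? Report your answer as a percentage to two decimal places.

New unemployment rate ≈ 4.49%.

Initially, labor force = 130.29 + 7.01 = 137.30 million, so u = 7.01/137.30 = 5.11%.
After the change, unemployed and labor force both fall by 0.88 → E = 130.29, U = 6.13, labor force = 136.42 million.
New unemployment rate = 6.13 / 136.42 = 4.49%.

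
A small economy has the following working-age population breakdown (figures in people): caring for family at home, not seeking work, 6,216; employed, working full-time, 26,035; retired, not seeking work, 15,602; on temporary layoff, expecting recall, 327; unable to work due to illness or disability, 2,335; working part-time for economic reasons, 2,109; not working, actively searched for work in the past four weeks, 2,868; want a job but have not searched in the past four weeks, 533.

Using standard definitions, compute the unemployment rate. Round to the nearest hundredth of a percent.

Unemployment rate ≈ 10.19%.

Employed = 26,035 + 2,109 = 28,144 (anyone who worked, including part-time for economic reasons, counts as employed).
Unemployed = 327 + 2,868 = 3,195 (jobless and actively searching, or on temporary layoff).
Labor force = 28,144 + 3,195 = 31,339.
Unemployment rate = 3,195 / 31,339 = 10.19%.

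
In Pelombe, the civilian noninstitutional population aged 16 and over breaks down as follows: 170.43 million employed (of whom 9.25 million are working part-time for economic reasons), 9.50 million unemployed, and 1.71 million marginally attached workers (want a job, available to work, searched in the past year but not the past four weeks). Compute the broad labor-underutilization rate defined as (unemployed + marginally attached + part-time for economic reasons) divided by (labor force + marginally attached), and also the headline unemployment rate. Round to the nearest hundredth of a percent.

Labor force = 170.43 + 9.50 = 179.93 million.
Numerator = 9.50 + 1.71 + 9.25 = 20.46 million.
Denominator = 179.93 + 1.71 = 181.64 million.
Broad rate = 20.46 / 181.64 = 11.26%.
Headline unemployment rate = 9.50 / 179.93 = 5.28%.

Broad underutilization rate ≈ 11.26%; headline unemployment rate ≈ 5.28%.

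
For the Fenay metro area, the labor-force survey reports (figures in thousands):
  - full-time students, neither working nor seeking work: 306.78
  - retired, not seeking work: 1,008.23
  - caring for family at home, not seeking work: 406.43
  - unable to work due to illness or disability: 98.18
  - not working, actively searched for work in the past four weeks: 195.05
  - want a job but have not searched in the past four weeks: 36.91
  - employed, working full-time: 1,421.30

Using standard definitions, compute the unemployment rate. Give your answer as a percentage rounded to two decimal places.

Unemployment rate ≈ 12.07%.

Employed = 1,421.30 thousand.
Unemployed = 195.05 thousand.
Labor force = 1,421.30 + 195.05 = 1,616.35 thousand.
Unemployment rate = 195.05 / 1,616.35 = 12.07%.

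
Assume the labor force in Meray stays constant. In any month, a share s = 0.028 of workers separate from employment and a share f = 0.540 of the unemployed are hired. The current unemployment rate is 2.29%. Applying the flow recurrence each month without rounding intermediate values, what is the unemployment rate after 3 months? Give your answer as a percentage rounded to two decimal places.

With a fixed labor force, u_{t+1} = u_t + s·(1−u_t) − f·u_t = u_t·(1−s−f) + s.
Here 1−s−f = 0.432 and s = 0.028.
u_1 = 0.022900 × 0.432 + 0.028 = 0.037893.
u_2 = 0.037893 × 0.432 + 0.028 = 0.044370.
u_3 = 0.044370 × 0.432 + 0.028 = 0.047168.

Unemployment rate after three months ≈ 4.72%.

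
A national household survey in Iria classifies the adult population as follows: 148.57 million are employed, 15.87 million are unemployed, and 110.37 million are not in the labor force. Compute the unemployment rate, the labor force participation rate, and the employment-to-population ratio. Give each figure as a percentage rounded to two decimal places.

Labor force = employed + unemployed = 148.57 + 15.87 = 164.44 million.
Working-age population = 164.44 + 110.37 = 274.81 million.
Unemployment rate = 15.87 / 164.44 = 9.65%.
Labor force participation rate = 164.44 / 274.81 = 59.84%.
Employment-population ratio = 148.57 / 274.81 = 54.06%.

Unemployment rate ≈ 9.65%; labor force participation rate ≈ 59.84%; employment-population ratio ≈ 54.06%.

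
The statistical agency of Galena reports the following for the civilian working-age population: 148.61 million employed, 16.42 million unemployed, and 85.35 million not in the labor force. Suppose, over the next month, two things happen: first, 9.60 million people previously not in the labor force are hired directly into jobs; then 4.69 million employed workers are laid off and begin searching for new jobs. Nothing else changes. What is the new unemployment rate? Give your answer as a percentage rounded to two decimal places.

New unemployment rate ≈ 12.09%.

Initially, labor force = 148.61 + 16.42 = 165.03 million, so u = 16.42/165.03 = 9.95%.
After the first change, employed and labor force both rise by 9.60; unemployed unchanged → E = 158.21, U = 16.42, labor force = 174.63 million.
After the second change, employed falls and unemployed rises by 4.69; labor force unchanged → E = 153.52, U = 21.11, labor force = 174.63 million.
New unemployment rate = 21.11 / 174.63 = 12.09%.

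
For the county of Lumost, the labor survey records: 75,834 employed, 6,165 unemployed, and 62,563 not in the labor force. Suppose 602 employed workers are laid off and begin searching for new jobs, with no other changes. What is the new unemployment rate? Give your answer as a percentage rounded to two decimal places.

Initially, labor force = 75,834 + 6,165 = 81,999, so u = 6,165/81,999 = 7.52%.
After the change, employed falls and unemployed rises by 602; labor force unchanged → E = 75,232, U = 6,767, labor force = 81,999.
New unemployment rate = 6,767 / 81,999 = 8.25%.

New unemployment rate ≈ 8.25%.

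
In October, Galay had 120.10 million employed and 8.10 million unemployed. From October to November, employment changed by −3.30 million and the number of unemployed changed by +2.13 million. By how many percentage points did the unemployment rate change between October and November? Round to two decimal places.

October: labor force = 120.10 + 8.10 = 128.20; u = 8.10/128.20 = 6.32%.
November: labor force = 116.80 + 10.23 = 127.03; u = 10.23/127.03 = 8.05%.
Change = 8.05% − 6.32% = +1.73 pp.

The unemployment rate changed by +1.73 percentage points.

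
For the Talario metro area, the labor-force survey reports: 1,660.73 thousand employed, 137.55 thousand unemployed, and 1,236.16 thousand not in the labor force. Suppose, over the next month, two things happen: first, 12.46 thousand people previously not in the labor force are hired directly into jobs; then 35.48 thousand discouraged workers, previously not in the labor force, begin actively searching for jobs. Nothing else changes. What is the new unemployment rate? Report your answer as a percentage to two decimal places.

Initially, labor force = 1,660.73 + 137.55 = 1,798.28 thousand, so u = 137.55/1,798.28 = 7.65%.
After the first change, employed and labor force both rise by 12.46; unemployed unchanged → E = 1,673.19, U = 137.55, labor force = 1,810.74 thousand.
After the second change, unemployed and labor force both rise by 35.48 → E = 1,673.19, U = 173.03, labor force = 1,846.22 thousand.
New unemployment rate = 173.03 / 1,846.22 = 9.37%.

New unemployment rate ≈ 9.37%.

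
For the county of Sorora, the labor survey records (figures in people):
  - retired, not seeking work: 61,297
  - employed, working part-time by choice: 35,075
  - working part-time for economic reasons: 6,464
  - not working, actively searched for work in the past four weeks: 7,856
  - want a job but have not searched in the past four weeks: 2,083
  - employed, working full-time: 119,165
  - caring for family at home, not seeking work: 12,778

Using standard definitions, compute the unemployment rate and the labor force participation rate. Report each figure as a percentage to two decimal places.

Employed = 35,075 + 6,464 + 119,165 = 160,704 (anyone who worked, including part-time for economic reasons, counts as employed).
Unemployed = 7,856.
Labor force = 160,704 + 7,856 = 168,560.
Not in labor force = 61,297 + 2,083 + 12,778 = 76,158 (those not working and not actively searching are outside the labor force — including those who want a job but have given up searching).
Civilian working-age population = 168,560 + 76,158 = 244,718.
Unemployment rate = 7,856 / 168,560 = 4.66%.
Labor force participation rate = 168,560 / 244,718 = 68.88%.

Unemployment rate ≈ 4.66%; labor force participation rate ≈ 68.88%.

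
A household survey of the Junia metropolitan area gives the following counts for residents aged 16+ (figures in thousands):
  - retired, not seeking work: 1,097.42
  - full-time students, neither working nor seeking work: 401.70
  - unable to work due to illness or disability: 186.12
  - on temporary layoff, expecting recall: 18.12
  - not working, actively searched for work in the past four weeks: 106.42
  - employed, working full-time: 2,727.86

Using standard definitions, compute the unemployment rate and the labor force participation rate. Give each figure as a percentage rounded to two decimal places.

Employed = 2,727.86 thousand.
Unemployed = 18.12 + 106.42 = 124.54 thousand (jobless and actively searching, or on temporary layoff).
Labor force = 2,727.86 + 124.54 = 2,852.40 thousand.
Not in labor force = 1,097.42 + 401.70 + 186.12 = 1,685.24 thousand (those not working and not actively searching are outside the labor force).
Civilian working-age population = 2,852.40 + 1,685.24 = 4,537.64 thousand.
Unemployment rate = 124.54 / 2,852.40 = 4.37%.
Labor force participation rate = 2,852.40 / 4,537.64 = 62.86%.

Unemployment rate ≈ 4.37%; labor force participation rate ≈ 62.86%.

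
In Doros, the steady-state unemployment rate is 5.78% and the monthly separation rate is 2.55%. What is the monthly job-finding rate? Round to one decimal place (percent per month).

From u* = s/(s+f): f = s·(1−u)/u.
f = 2.55 × (1 − 0.0578) / 0.0578 = 2.4026 / 0.0578 ≈ 41.6% per month.

Job-finding rate ≈ 41.6% per month.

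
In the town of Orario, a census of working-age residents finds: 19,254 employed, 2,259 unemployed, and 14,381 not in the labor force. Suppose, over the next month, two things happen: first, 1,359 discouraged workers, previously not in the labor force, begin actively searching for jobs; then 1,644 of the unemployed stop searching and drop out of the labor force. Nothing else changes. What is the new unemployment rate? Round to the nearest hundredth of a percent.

Initially, labor force = 19,254 + 2,259 = 21,513, so u = 2,259/21,513 = 10.50%.
After the first change, unemployed and labor force both rise by 1,359 → E = 19,254, U = 3,618, labor force = 22,872.
After the second change, unemployed and labor force both fall by 1,644 → E = 19,254, U = 1,974, labor force = 21,228.
New unemployment rate = 1,974 / 21,228 = 9.30%.

New unemployment rate ≈ 9.30%.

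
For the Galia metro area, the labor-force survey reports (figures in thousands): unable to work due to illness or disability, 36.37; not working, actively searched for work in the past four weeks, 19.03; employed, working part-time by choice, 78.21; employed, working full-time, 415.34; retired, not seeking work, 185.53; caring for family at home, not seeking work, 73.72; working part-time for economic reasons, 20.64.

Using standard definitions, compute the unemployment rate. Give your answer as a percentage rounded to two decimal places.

Employed = 78.21 + 415.34 + 20.64 = 514.19 thousand (anyone who worked, including part-time for economic reasons, counts as employed).
Unemployed = 19.03 thousand.
Labor force = 514.19 + 19.03 = 533.22 thousand.
Unemployment rate = 19.03 / 533.22 = 3.57%.

Unemployment rate ≈ 3.57%.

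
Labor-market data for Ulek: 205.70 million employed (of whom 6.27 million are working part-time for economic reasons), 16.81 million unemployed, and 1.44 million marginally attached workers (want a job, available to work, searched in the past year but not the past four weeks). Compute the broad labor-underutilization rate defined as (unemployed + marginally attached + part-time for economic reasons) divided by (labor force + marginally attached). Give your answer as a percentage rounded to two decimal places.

Broad underutilization rate ≈ 10.95%.

Labor force = 205.70 + 16.81 = 222.51 million.
Numerator = 16.81 + 1.44 + 6.27 = 24.52 million.
Denominator = 222.51 + 1.44 = 223.95 million.
Broad rate = 24.52 / 223.95 = 10.95%.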